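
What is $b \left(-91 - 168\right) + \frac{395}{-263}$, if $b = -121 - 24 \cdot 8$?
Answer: $\frac{21320226}{263} \approx 81066.0$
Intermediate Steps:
$b = -313$ ($b = -121 - 192 = -313$)
$b \left(-91 - 168\right) + \frac{395}{-263} = - 313 \left(-91 - 168\right) + \frac{395}{-263} = - 313 \left(-91 - 168\right) + 395 \left(- \frac{1}{263}\right) = \left(-313\right) \left(-259\right) - \frac{395}{263} = 81067 - \frac{395}{263} = \frac{21320226}{263}$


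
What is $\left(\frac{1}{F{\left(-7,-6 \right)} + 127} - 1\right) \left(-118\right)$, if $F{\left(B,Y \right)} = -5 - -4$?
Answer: $\frac{7375}{63} \approx 117.06$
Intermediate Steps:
$F{\left(B,Y \right)} = -1$ ($F{\left(B,Y \right)} = -5 + 4 = -1$)
$\left(\frac{1}{F{\left(-7,-6 \right)} + 127} - 1\right) \left(-118\right) = \left(\frac{1}{-1 + 127} - 1\right) \left(-118\right) = \left(\frac{1}{126} - 1\right) \left(-118\right) = \left(- \frac{125}{126}\right) \left(-118\right) = \frac{7375}{63}$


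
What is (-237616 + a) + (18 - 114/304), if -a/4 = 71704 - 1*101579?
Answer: -944787/8 ≈ -1.1810e+5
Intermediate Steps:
a = 119500 (a = -4*(71704 - 1*101579) = -4*(71704 - 101579) = -4*(-29875) = 119500)
(-237616 + a) + (18 - 114/304) = (-237616 + 119500) + (18 - 114/304) = -118116 + (18 - 114*1/304) = -118116 + (18 - 3/8) = -118116 + 141/8 = -944787/8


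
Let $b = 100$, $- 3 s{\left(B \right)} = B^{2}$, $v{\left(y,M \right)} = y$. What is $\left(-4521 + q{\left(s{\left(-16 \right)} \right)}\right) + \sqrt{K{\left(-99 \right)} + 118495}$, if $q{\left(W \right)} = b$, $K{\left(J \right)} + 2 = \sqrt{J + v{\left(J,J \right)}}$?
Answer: $-4421 + \sqrt{118493 + 3 i \sqrt{22}} \approx -4076.8 + 0.020439 i$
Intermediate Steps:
$K{\left(J \right)} = -2 + \sqrt{2} \sqrt{J}$ ($K{\left(J \right)} = -2 + \sqrt{J + J} = -2 + \sqrt{2 J} = -2 + \sqrt{2} \sqrt{J}$)
$s{\left(B \right)} = - \frac{B^{2}}{3}$
$q{\left(W \right)} = 100$
$\left(-4521 + q{\left(s{\left(-16 \right)} \right)}\right) + \sqrt{K{\left(-99 \right)} + 118495} = \left(-4521 + 100\right) + \sqrt{\left(-2 + \sqrt{2} \sqrt{-99}\right) + 118495} = -4421 + \sqrt{\left(-2 + \sqrt{2} \cdot 3 i \sqrt{11}\right) + 118495} = -4421 + \sqrt{\left(-2 + 3 i \sqrt{22}\right) + 118495} = -4421 + \sqrt{118493 + 3 i \sqrt{22}}$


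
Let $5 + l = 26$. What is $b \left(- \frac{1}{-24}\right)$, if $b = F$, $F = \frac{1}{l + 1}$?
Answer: $\frac{1}{528} \approx 0.0018939$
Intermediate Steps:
$l = 21$ ($l = -5 + 26 = 21$)
$F = \frac{1}{22}$ ($F = \frac{1}{21 + 1} = \frac{1}{22} \approx 0.045455$)
$b = \frac{1}{22} \approx 0.045455$
$b \left(- \frac{1}{-24}\right) = \frac{\left(-1\right) \frac{1}{-24}}{22} = \frac{\left(-1\right) \left(- \frac{1}{24}\right)}{22} = \frac{1}{22} \cdot \frac{1}{24} = \frac{1}{528}$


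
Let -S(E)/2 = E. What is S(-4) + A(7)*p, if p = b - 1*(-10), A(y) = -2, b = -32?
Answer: 52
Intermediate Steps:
S(E) = -2*E
p = -22 (p = -32 - 1*(-10) = -32 + 10 = -22)
S(-4) + A(7)*p = -2*(-4) - 2*(-22) = 8 + 44 = 52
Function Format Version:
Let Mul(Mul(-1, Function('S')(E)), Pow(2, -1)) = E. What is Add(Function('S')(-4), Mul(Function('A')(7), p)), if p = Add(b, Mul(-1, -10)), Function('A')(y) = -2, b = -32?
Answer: 52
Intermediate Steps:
Function('S')(E) = Mul(-2, E)
p = -22 (p = Add(-32, Mul(-1, -10)) = Add(-32, 10) = -22)
Add(Function('S')(-4), Mul(Function('A')(7), p)) = Add(Mul(-2, -4), Mul(-2, -22)) = Add(8, 44) = 52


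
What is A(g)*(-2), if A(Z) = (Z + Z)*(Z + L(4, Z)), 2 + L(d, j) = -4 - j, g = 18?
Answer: 432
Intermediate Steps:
L(d, j) = -6 - j (L(d, j) = -2 + (-4 - j) = -6 - j)
A(Z) = -12*Z (A(Z) = (Z + Z)*(Z + (-6 - Z)) = (2*Z)*(-6) = -12*Z)
A(g)*(-2) = -12*18*(-2) = -216*(-2) = 432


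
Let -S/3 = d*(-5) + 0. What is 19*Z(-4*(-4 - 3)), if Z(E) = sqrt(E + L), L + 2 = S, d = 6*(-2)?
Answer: 19*I*sqrt(154) ≈ 235.78*I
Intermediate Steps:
d = -12
S = -180 (S = -3*(-12*(-5) + 0) = -3*(60 + 0) = -3*60 = -180)
L = -182 (L = -2 - 180 = -182)
Z(E) = sqrt(-182 + E) (Z(E) = sqrt(E - 182) = sqrt(-182 + E))
19*Z(-4*(-4 - 3)) = 19*sqrt(-182 - 4*(-4 - 3)) = 19*sqrt(-182 - 4*(-7)) = 19*sqrt(-182 + 28) = 19*sqrt(-154) = 19*(I*sqrt(154)) = 19*I*sqrt(154)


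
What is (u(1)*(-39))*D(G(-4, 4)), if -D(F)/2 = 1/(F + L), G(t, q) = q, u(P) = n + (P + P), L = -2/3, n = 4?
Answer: 702/5 ≈ 140.40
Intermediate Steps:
L = -⅔ (L = -2*⅓ = -⅔ ≈ -0.66667)
u(P) = 4 + 2*P (u(P) = 4 + (P + P) = 4 + 2*P)
D(F) = -2/(-⅔ + F) (D(F) = -2/(F - ⅔) = -2/(-⅔ + F))
(u(1)*(-39))*D(G(-4, 4)) = ((4 + 2*1)*(-39))*(-6/(-2 + 3*4)) = ((4 + 2)*(-39))*(-6/(-2 + 12)) = (6*(-39))*(-6/10) = -(-1404)/10 = -234*(-⅗) = 702/5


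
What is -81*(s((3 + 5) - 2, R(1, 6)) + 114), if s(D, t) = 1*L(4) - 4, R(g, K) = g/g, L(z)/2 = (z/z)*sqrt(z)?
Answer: -9234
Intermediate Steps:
L(z) = 2*sqrt(z) (L(z) = 2*((z/z)*sqrt(z)) = 2*(1*sqrt(z)) = 2*sqrt(z))
R(g, K) = 1
s(D, t) = 0 (s(D, t) = 1*(2*sqrt(4)) - 4 = 1*(2*2) - 4 = 1*4 - 4 = 4 - 4 = 0)
-81*(s((3 + 5) - 2, R(1, 6)) + 114) = -81*(0 + 114) = -81*114 = -9234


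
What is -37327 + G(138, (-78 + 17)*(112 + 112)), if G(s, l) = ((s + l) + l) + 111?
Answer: -64406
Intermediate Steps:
G(s, l) = 111 + s + 2*l (G(s, l) = ((l + s) + l) + 111 = (s + 2*l) + 111 = 111 + s + 2*l)
-37327 + G(138, (-78 + 17)*(112 + 112)) = -37327 + (111 + 138 + 2*((-78 + 17)*(112 + 112))) = -37327 + (111 + 138 + 2*(-61*224)) = -37327 + (111 + 138 + 2*(-13664)) = -37327 + (111 + 138 - 27328) = -37327 - 27079 = -64406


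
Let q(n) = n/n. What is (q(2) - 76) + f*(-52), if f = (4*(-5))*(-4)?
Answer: -4235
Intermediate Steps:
f = 80 (f = -20*(-4) = 80)
q(n) = 1
(q(2) - 76) + f*(-52) = (1 - 76) + 80*(-52) = -75 - 4160 = -4235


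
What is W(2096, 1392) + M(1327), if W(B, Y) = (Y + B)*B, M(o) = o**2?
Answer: 9071777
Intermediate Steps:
W(B, Y) = B*(B + Y) (W(B, Y) = (B + Y)*B = B*(B + Y))
W(2096, 1392) + M(1327) = 2096*(2096 + 1392) + 1327**2 = 2096*3488 + 1760929 = 7310848 + 1760929 = 9071777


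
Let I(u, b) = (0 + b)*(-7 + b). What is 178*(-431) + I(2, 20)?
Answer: -76458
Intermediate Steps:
I(u, b) = b*(-7 + b)
178*(-431) + I(2, 20) = 178*(-431) + 20*(-7 + 20) = -76718 + 20*13 = -76718 + 260 = -76458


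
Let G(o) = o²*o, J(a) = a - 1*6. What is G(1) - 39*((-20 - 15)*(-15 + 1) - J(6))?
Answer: -19109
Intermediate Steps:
J(a) = -6 + a (J(a) = a - 6 = -6 + a)
G(o) = o³
G(1) - 39*((-20 - 15)*(-15 + 1) - J(6)) = 1³ - 39*((-20 - 15)*(-15 + 1) - (-6 + 6)) = 1 - 39*(-35*(-14) - 1*0) = 1 - 39*(490 + 0) = 1 - 39*490 = 1 - 19110 = -19109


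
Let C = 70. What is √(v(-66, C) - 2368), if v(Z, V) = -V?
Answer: I*√2438 ≈ 49.376*I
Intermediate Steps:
√(v(-66, C) - 2368) = √(-1*70 - 2368) = √(-70 - 2368) = √(-2438) = I*√2438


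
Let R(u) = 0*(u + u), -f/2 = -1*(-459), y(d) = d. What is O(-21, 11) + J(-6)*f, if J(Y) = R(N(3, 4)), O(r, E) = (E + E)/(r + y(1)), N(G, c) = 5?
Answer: -11/10 ≈ -1.1000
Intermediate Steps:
f = -918 (f = -(-2)*(-459) = -2*459 = -918)
O(r, E) = 2*E/(1 + r) (O(r, E) = (E + E)/(r + 1) = (2*E)/(1 + r) = 2*E/(1 + r))
R(u) = 0 (R(u) = 0*(2*u) = 0)
J(Y) = 0
O(-21, 11) + J(-6)*f = 2*11/(1 - 21) + 0*(-918) = 2*11/(-20) + 0 = 2*11*(-1/20) + 0 = -11/10 + 0 = -11/10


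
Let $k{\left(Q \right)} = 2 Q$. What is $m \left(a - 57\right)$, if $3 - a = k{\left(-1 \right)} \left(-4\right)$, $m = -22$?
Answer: $1364$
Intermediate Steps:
$a = -5$ ($a = 3 - 2 \left(-1\right) \left(-4\right) = 3 - \left(-2\right) \left(-4\right) = 3 - 8 = -5$)
$m \left(a - 57\right) = - 22 \left(-5 - 57\right) = \left(-22\right) \left(-62\right) = 1364$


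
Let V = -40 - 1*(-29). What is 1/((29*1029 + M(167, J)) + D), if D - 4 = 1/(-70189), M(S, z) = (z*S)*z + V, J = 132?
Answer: 70189/206330532337 ≈ 3.4018e-7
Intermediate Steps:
V = -11 (V = -40 + 29 = -11)
M(S, z) = -11 + S*z² (M(S, z) = (z*S)*z - 11 = (S*z)*z - 11 = S*z² - 11 = -11 + S*z²)
D = 280755/70189 (D = 4 + 1/(-70189) = 4 - 1/70189 = 280755/70189 ≈ 4.0000)
1/((29*1029 + M(167, J)) + D) = 1/((29*1029 + (-11 + 167*132²)) + 280755/70189) = 1/((29841 + (-11 + 167*17424)) + 280755/70189) = 1/((29841 + (-11 + 2909808)) + 280755/70189) = 1/((29841 + 2909797) + 280755/70189) = 1/(2939638 + 280755/70189) = 1/(206330532337/70189) = 70189/206330532337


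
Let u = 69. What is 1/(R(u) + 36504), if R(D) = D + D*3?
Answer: 1/36780 ≈ 2.7189e-5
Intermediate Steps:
R(D) = 4*D (R(D) = D + 3*D = 4*D)
1/(R(u) + 36504) = 1/(4*69 + 36504) = 1/(276 + 36504) = 1/36780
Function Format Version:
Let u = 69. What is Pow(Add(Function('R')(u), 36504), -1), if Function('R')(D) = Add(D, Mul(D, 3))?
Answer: Rational(1, 36780) ≈ 2.7189e-5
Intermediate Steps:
Function('R')(D) = Mul(4, D) (Function('R')(D) = Add(D, Mul(3, D)) = Mul(4, D))
Pow(Add(Function('R')(u), 36504), -1) = Pow(Add(Mul(4, 69), 36504), -1) = Pow(Add(276, 36504), -1) = Pow(36780, -1) = Rational(1, 36780)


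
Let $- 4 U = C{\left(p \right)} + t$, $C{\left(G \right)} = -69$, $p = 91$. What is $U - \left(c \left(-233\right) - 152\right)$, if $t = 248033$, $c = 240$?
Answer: $-5919$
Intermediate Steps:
$U = -61991$ ($U = - \frac{-69 + 248033}{4} = \left(- \frac{1}{4}\right) 247964 = -61991$)
$U - \left(c \left(-233\right) - 152\right) = -61991 - \left(240 \left(-233\right) - 152\right) = -61991 - \left(-55920 - 152\right) = -61991 - -56072 = -61991 + 56072 = -5919$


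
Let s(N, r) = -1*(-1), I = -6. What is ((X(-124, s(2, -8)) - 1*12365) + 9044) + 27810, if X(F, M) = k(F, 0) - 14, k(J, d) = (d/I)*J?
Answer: 24475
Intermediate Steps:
k(J, d) = -J*d/6 (k(J, d) = (d/(-6))*J = (d*(-⅙))*J = (-d/6)*J = -J*d/6)
s(N, r) = 1
X(F, M) = -14 (X(F, M) = -⅙*F*0 - 14 = 0 - 14 = -14)
((X(-124, s(2, -8)) - 1*12365) + 9044) + 27810 = ((-14 - 1*12365) + 9044) + 27810 = ((-14 - 12365) + 9044) + 27810 = (-12379 + 9044) + 27810 = -3335 + 27810 = 24475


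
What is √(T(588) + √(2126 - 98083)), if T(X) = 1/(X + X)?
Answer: √(6 + 7056*I*√95957)/84 ≈ 12.445 + 12.445*I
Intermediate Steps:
T(X) = 1/(2*X)
√(T(588) + √(2126 - 98083)) = √((½)/588 + √(2126 - 98083)) = √((½)*(1/588) + √(-95957)) = √(1/1176 + I*√95957)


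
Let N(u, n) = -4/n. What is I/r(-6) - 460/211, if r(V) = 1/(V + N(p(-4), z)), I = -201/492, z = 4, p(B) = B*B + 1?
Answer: 23519/34604 ≈ 0.67966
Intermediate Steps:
p(B) = 1 + B² (p(B) = B² + 1 = 1 + B²)
I = -67/164 (I = -201*1/492 = -67/164 ≈ -0.40854)
r(V) = 1/(-1 + V) (r(V) = 1/(V - 4/4) = 1/(V - 4*¼) = 1/(V - 1) = 1/(-1 + V))
I/r(-6) - 460/211 = -67/(164*(1/(-1 - 6))) - 460/211 = -67/(164*(1/(-7))) - 460*1/211 = -67/(164*(-⅐)) - 460/211 = -67/164*(-7) - 460/211 = 469/164 - 460/211 = 23519/34604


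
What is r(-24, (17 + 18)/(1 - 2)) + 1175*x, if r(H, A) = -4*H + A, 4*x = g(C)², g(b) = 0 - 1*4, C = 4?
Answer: 4761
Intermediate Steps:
g(b) = -4 (g(b) = 0 - 4 = -4)
x = 4 (x = (¼)*(-4)² = (¼)*16 = 4)
r(H, A) = A - 4*H
r(-24, (17 + 18)/(1 - 2)) + 1175*x = ((17 + 18)/(1 - 2) - 4*(-24)) + 1175*4 = (35/(-1) + 96) + 4700 = (35*(-1) + 96) + 4700 = (-35 + 96) + 4700 = 61 + 4700 = 4761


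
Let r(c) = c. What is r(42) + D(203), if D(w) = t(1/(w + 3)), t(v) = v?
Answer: 8653/206 ≈ 42.005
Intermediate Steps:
D(w) = 1/(3 + w) (D(w) = 1/(w + 3) = 1/(3 + w))
r(42) + D(203) = 42 + 1/(3 + 203) = 42 + 1/206 = 8653/206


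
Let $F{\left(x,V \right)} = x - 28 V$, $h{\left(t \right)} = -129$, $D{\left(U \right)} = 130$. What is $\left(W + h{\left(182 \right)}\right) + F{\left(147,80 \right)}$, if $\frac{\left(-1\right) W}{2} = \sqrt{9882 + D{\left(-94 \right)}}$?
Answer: $-2222 - 4 \sqrt{2503} \approx -2422.1$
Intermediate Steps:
$W = - 4 \sqrt{2503}$ ($W = - 2 \sqrt{9882 + 130} = - 2 \sqrt{10012} = - 2 \cdot 2 \sqrt{2503} = - 4 \sqrt{2503} \approx -200.12$)
$\left(W + h{\left(182 \right)}\right) + F{\left(147,80 \right)} = \left(- 4 \sqrt{2503} - 129\right) + \left(147 - 2240\right) = \left(-129 - 4 \sqrt{2503}\right) + \left(147 - 2240\right) = \left(-129 - 4 \sqrt{2503}\right) - 2093 = -2222 - 4 \sqrt{2503}$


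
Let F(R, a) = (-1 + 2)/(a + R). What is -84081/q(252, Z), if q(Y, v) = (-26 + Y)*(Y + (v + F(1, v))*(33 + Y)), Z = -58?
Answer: 84081/3679958 ≈ 0.022848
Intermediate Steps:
F(R, a) = 1/(R + a)
q(Y, v) = (-26 + Y)*(Y + (33 + Y)*(v + 1/(1 + v))) (q(Y, v) = (-26 + Y)*(Y + (v + 1/(1 + v))*(33 + Y)) = (-26 + Y)*(Y + (33 + Y)*(v + 1/(1 + v))))
-84081/q(252, Z) = -84081*(1 - 58)/(-858 + 252**2 + 7*252 + (1 - 58)*(252**2 - 858*(-58) - 26*252 - 58*252**2 + 7*252*(-58))) = -84081*(-57/(-858 + 63504 + 1764 - 57*(63504 + 49764 - 6552 - 58*63504 - 102312))) = -84081*(-57/(-858 + 63504 + 1764 - 57*(63504 + 49764 - 6552 - 3683232 - 102312))) = -84081*(-57/(-858 + 63504 + 1764 - 57*(-3678828))) = -84081*(-57/(-858 + 63504 + 1764 + 209693196)) = -84081/((-1/57*209757606)) = -84081/(-3679958) = -84081*(-1/3679958) = 84081/3679958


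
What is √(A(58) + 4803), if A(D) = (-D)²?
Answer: √8167 ≈ 90.371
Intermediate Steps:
A(D) = D²
√(A(58) + 4803) = √(58² + 4803) = √(3364 + 4803) = √8167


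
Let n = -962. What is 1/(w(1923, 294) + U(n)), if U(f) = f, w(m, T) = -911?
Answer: -1/1873 ≈ -0.00053390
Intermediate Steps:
1/(w(1923, 294) + U(n)) = 1/(-911 - 962) = 1/(-1873) = -1/1873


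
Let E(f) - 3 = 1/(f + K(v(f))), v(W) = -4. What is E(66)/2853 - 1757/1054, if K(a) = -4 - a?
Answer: -82657460/49616523 ≈ -1.6659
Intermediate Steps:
E(f) = 3 + 1/f (E(f) = 3 + 1/(f + (-4 - 1*(-4))) = 3 + 1/(f + (-4 + 4)) = 3 + 1/(f + 0) = 3 + 1/f)
E(66)/2853 - 1757/1054 = (3 + 1/66)/2853 - 1757/1054 = (3 + 1/66)*(1/2853) - 1757*1/1054 = (199/66)*(1/2853) - 1757/1054 = 199/188298 - 1757/1054 = -82657460/49616523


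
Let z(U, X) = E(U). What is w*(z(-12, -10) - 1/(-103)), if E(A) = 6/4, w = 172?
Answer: 26746/103 ≈ 259.67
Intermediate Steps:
E(A) = 3/2 (E(A) = 6*(¼) = 3/2)
z(U, X) = 3/2
w*(z(-12, -10) - 1/(-103)) = 172*(3/2 - 1/(-103)) = 172*(3/2 - 1*(-1/103)) = 172*(3/2 + 1/103) = 172*(311/206) = 26746/103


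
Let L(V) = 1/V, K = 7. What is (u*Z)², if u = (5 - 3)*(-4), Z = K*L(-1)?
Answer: 3136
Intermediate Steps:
L(V) = 1/V
Z = -7 (Z = 7/(-1) = 7*(-1) = -7)
u = -8 (u = 2*(-4) = -8)
(u*Z)² = (-8*(-7))² = 56² = 3136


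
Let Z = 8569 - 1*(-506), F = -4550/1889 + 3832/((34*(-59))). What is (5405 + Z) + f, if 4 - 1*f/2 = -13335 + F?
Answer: 77997070334/1894667 ≈ 41167.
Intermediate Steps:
F = -8182974/1894667 (F = -4550*1/1889 + 3832/(-2006) = -4550/1889 + 3832*(-1/2006) = -4550/1889 - 1916/1003 = -8182974/1894667 ≈ -4.3190)
Z = 9075 (Z = 8569 + 506 = 9075)
f = 50562292174/1894667 (f = 8 - 2*(-13335 - 8182974/1894667) = 8 - 2*(-25273567419/1894667) = 8 + 50547134838/1894667 = 50562292174/1894667 ≈ 26687.)
(5405 + Z) + f = (5405 + 9075) + 50562292174/1894667 = 14480 + 50562292174/1894667 = 77997070334/1894667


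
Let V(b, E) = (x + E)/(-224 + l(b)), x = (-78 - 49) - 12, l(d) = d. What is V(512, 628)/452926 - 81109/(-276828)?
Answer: 293894759719/1003060789824 ≈ 0.29300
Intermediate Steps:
x = -139 (x = -127 - 12 = -139)
V(b, E) = (-139 + E)/(-224 + b)
V(512, 628)/452926 - 81109/(-276828) = ((-139 + 628)/(-224 + 512))/452926 - 81109/(-276828) = (489/288)*(1/452926) - 81109*(-1/276828) = ((1/288)*489)*(1/452926) + 81109/276828 = (163/96)*(1/452926) + 81109/276828 = 163/43480896 + 81109/276828 = 293894759719/1003060789824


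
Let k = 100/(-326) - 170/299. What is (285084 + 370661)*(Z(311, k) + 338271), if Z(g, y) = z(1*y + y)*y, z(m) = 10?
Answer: 10810538054094615/48737 ≈ 2.2181e+11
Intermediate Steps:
k = -42660/48737 (k = 100*(-1/326) - 170*1/299 = -50/163 - 170/299 = -42660/48737 ≈ -0.87531)
Z(g, y) = 10*y
(285084 + 370661)*(Z(311, k) + 338271) = (285084 + 370661)*(10*(-42660/48737) + 338271) = 655745*(-426600/48737 + 338271) = 655745*(16485887127/48737) = 10810538054094615/48737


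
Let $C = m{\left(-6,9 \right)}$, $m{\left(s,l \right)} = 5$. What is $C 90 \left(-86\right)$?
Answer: $-38700$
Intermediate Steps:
$C = 5$
$C 90 \left(-86\right) = 5 \cdot 90 \left(-86\right) = 450 \left(-86\right) = -38700$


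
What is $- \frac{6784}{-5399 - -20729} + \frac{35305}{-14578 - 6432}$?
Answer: $- \frac{68375749}{32208330} \approx -2.1229$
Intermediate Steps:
$- \frac{6784}{-5399 - -20729} + \frac{35305}{-14578 - 6432} = - \frac{6784}{-5399 + 20729} + \frac{35305}{-14578 - 6432} = - \frac{6784}{15330} + \frac{35305}{-21010} = \left(-6784\right) \frac{1}{15330} + 35305 \left(- \frac{1}{21010}\right) = - \frac{3392}{7665} - \frac{7061}{4202} = - \frac{68375749}{32208330}$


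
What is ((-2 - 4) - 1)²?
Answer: 49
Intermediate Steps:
((-2 - 4) - 1)² = (-6 - 1)² = (-7)² = 49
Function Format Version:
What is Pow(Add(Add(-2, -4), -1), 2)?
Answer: 49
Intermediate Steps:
Pow(Add(Add(-2, -4), -1), 2) = Pow(Add(-6, -1), 2) = Pow(-7, 2) = 49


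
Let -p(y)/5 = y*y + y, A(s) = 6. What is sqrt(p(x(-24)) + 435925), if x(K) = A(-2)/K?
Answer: sqrt(6974815)/4 ≈ 660.25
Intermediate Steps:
x(K) = 6/K
p(y) = -5*y - 5*y**2 (p(y) = -5*(y*y + y) = -5*(y**2 + y) = -5*(y + y**2) = -5*y - 5*y**2)
sqrt(p(x(-24)) + 435925) = sqrt(-5*6/(-24)*(1 + 6/(-24)) + 435925) = sqrt(-5*6*(-1/24)*(1 + 6*(-1/24)) + 435925) = sqrt(-5*(-1/4)*(1 - 1/4) + 435925) = sqrt(-5*(-1/4)*3/4 + 435925) = sqrt(15/16 + 435925) = sqrt(6974815/16) = sqrt(6974815)/4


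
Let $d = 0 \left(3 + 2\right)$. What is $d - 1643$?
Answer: $-1643$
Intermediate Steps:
$d = 0$ ($d = 0 \cdot 5 = 0$)
$d - 1643 = 0 - 1643 = -1643$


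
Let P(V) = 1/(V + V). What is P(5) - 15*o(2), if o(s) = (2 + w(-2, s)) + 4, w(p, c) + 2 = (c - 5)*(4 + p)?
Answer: 301/10 ≈ 30.100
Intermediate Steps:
P(V) = 1/(2*V)
w(p, c) = -2 + (-5 + c)*(4 + p) (w(p, c) = -2 + (c - 5)*(4 + p) = -2 + (-5 + c)*(4 + p))
o(s) = -6 + 2*s (o(s) = (2 + (-22 - 5*(-2) + 4*s + s*(-2))) + 4 = (2 + (-22 + 10 + 4*s - 2*s)) + 4 = (2 + (-12 + 2*s)) + 4 = (-10 + 2*s) + 4 = -6 + 2*s)
P(5) - 15*o(2) = (½)/5 - 15*(-6 + 2*2) = (½)*(⅕) - 15*(-6 + 4) = ⅒ - 15*(-2) = ⅒ + 30 = 301/10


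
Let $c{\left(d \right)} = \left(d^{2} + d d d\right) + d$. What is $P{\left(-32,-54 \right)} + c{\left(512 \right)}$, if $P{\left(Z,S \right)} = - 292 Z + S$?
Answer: $134489674$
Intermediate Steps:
$P{\left(Z,S \right)} = S - 292 Z$
$c{\left(d \right)} = d + d^{2} + d^{3}$ ($c{\left(d \right)} = \left(d^{2} + d^{2} d\right) + d = \left(d^{2} + d^{3}\right) + d = d + d^{2} + d^{3}$)
$P{\left(-32,-54 \right)} + c{\left(512 \right)} = \left(-54 - -9344\right) + 512 \left(1 + 512 + 512^{2}\right) = \left(-54 + 9344\right) + 512 \left(1 + 512 + 262144\right) = 9290 + 512 \cdot 262657 = 9290 + 134480384 = 134489674$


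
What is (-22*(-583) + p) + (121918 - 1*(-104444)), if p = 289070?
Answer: 528258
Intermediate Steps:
(-22*(-583) + p) + (121918 - 1*(-104444)) = (-22*(-583) + 289070) + (121918 - 1*(-104444)) = (12826 + 289070) + (121918 + 104444) = 301896 + 226362 = 528258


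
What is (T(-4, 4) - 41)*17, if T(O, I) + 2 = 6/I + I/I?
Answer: -1377/2 ≈ -688.50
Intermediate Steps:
T(O, I) = -1 + 6/I (T(O, I) = -2 + (6/I + I/I) = -2 + (6/I + 1) = -2 + (1 + 6/I) = -1 + 6/I)
(T(-4, 4) - 41)*17 = ((6 - 1*4)/4 - 41)*17 = ((6 - 4)/4 - 41)*17 = ((¼)*2 - 41)*17 = (½ - 41)*17 = -81/2*17 = -1377/2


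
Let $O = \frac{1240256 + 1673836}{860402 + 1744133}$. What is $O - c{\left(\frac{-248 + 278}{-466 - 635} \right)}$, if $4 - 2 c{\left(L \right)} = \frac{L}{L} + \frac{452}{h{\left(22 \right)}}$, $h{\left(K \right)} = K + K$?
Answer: $\frac{136236412}{28649885} \approx 4.7552$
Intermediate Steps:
$h{\left(K \right)} = 2 K$
$O = \frac{2914092}{2604535} \approx 1.1189$
$c{\left(L \right)} = - \frac{40}{11}$ ($c{\left(L \right)} = 2 - \frac{\frac{L}{L} + \frac{452}{2 \cdot 22}}{2} = 2 - \frac{1 + \frac{452}{44}}{2} = 2 - \frac{1 + 452 \cdot \frac{1}{44}}{2} = 2 - \frac{1 + \frac{113}{11}}{2} = 2 - \frac{62}{11} = - \frac{40}{11}$)
$O - c{\left(\frac{-248 + 278}{-466 - 635} \right)} = \frac{2914092}{2604535} - - \frac{40}{11} = \frac{2914092}{2604535} + \frac{40}{11} = \frac{136236412}{28649885}$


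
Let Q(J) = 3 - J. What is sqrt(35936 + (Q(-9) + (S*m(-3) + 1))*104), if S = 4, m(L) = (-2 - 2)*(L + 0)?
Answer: 2*sqrt(10570) ≈ 205.62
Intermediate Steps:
m(L) = -4*L
sqrt(35936 + (Q(-9) + (S*m(-3) + 1))*104) = sqrt(35936 + ((3 - 1*(-9)) + (4*(-4*(-3)) + 1))*104) = sqrt(35936 + ((3 + 9) + (4*12 + 1))*104) = sqrt(35936 + (12 + (48 + 1))*104) = sqrt(35936 + (12 + 49)*104) = sqrt(35936 + 61*104) = sqrt(35936 + 6344) = sqrt(42280) = 2*sqrt(10570)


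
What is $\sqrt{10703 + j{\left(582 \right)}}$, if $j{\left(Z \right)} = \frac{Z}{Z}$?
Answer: $4 \sqrt{669} \approx 103.46$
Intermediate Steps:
$j{\left(Z \right)} = 1$
$\sqrt{10703 + j{\left(582 \right)}} = \sqrt{10703 + 1} = \sqrt{10704} = 4 \sqrt{669}$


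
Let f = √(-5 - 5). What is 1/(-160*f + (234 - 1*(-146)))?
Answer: 19/20020 + 2*I*√10/5005 ≈ 0.00094905 + 0.0012636*I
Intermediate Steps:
f = I*√10 (f = √(-10) = I*√10 ≈ 3.1623*I)
1/(-160*f + (234 - 1*(-146))) = 1/(-160*I*√10 + (234 - 1*(-146))) = 1/(-160*I*√10 + (234 + 146)) = 1/(-160*I*√10 + 380) = 1/(380 - 160*I*√10)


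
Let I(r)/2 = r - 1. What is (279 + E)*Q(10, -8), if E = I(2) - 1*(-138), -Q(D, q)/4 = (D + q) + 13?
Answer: -25140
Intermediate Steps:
I(r) = -2 + 2*r (I(r) = 2*(r - 1) = 2*(-1 + r) = -2 + 2*r)
Q(D, q) = -52 - 4*D - 4*q (Q(D, q) = -4*((D + q) + 13) = -4*(13 + D + q) = -52 - 4*D - 4*q)
E = 140 (E = (-2 + 2*2) - 1*(-138) = (-2 + 4) + 138 = 2 + 138 = 140)
(279 + E)*Q(10, -8) = (279 + 140)*(-52 - 4*10 - 4*(-8)) = 419*(-52 - 40 + 32) = 419*(-60) = -25140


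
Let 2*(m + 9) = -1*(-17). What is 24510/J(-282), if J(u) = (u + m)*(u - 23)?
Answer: 9804/34465 ≈ 0.28446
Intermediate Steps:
m = -½ (m = -9 + (-1*(-17))/2 = -9 + (½)*17 = -9 + 17/2 = -½ ≈ -0.50000)
J(u) = (-23 + u)*(-½ + u) (J(u) = (u - ½)*(u - 23) = (-½ + u)*(-23 + u) = (-23 + u)*(-½ + u))
24510/J(-282) = 24510/(23/2 + (-282)² - 47/2*(-282)) = 24510/(23/2 + 79524 + 6627) = 24510/(172325/2) = 24510*(2/172325) = 9804/34465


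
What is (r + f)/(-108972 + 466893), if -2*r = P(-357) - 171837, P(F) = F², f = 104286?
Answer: 42160/119307 ≈ 0.35337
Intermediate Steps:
r = 22194 (r = -((-357)² - 171837)/2 = -(127449 - 171837)/2 = -½*(-44388) = 22194)
(r + f)/(-108972 + 466893) = (22194 + 104286)/(-108972 + 466893) = 126480/357921 = 126480*(1/357921) = 42160/119307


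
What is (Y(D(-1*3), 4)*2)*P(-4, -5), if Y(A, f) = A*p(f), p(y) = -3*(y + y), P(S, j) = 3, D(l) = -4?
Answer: 576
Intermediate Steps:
p(y) = -6*y
Y(A, f) = -6*A*f (Y(A, f) = A*(-6*f) = -6*A*f)
(Y(D(-1*3), 4)*2)*P(-4, -5) = (-6*(-4)*4*2)*3 = (96*2)*3 = 192*3 = 576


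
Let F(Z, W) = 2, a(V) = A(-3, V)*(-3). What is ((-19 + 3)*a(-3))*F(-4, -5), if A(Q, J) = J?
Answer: -288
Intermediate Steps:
a(V) = -3*V (a(V) = V*(-3) = -3*V)
((-19 + 3)*a(-3))*F(-4, -5) = ((-19 + 3)*(-3*(-3)))*2 = -16*9*2 = -144*2 = -288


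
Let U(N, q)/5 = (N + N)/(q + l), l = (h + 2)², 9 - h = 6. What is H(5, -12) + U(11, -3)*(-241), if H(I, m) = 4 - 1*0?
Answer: -1201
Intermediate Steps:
h = 3 (h = 9 - 1*6 = 9 - 6 = 3)
H(I, m) = 4 (H(I, m) = 4 + 0 = 4)
l = 25 (l = (3 + 2)² = 5² = 25)
U(N, q) = 10*N/(25 + q) (U(N, q) = 5*((N + N)/(q + 25)) = 5*((2*N)/(25 + q)) = 5*(2*N/(25 + q)) = 10*N/(25 + q))
H(5, -12) + U(11, -3)*(-241) = 4 + (10*11/(25 - 3))*(-241) = 4 + (10*11/22)*(-241) = 4 + (10*11*(1/22))*(-241) = 4 + 5*(-241) = 4 - 1205 = -1201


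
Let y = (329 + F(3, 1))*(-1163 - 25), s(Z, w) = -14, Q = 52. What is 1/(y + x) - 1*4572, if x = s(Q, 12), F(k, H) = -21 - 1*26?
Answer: -1531757161/335030 ≈ -4572.0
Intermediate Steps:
F(k, H) = -47 (F(k, H) = -21 - 26 = -47)
x = -14
y = -335016 (y = (329 - 47)*(-1163 - 25) = 282*(-1188) = -335016)
1/(y + x) - 1*4572 = 1/(-335016 - 14) - 1*4572 = 1/(-335030) - 4572 = -1/335030 - 4572 = -1531757161/335030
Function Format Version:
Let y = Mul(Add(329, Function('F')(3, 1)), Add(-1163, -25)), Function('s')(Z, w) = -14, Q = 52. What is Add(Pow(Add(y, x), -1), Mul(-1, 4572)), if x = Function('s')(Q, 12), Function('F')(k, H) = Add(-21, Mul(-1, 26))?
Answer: Rational(-1531757161, 335030) ≈ -4572.0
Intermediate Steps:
Function('F')(k, H) = -47 (Function('F')(k, H) = Add(-21, -26) = -47)
x = -14
y = -335016 (y = Mul(Add(329, -47), Add(-1163, -25)) = Mul(282, -1188) = -335016)
Add(Pow(Add(y, x), -1), Mul(-1, 4572)) = Add(Pow(Add(-335016, -14), -1), Mul(-1, 4572)) = Add(Pow(-335030, -1), -4572) = Add(Rational(-1, 335030), -4572) = Rational(-1531757161, 335030)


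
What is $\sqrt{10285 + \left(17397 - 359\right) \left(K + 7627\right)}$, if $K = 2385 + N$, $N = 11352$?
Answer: $\sqrt{364010117} \approx 19079.0$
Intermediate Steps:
$K = 13737$ ($K = 2385 + 11352 = 13737$)
$\sqrt{10285 + \left(17397 - 359\right) \left(K + 7627\right)} = \sqrt{10285 + \left(17397 - 359\right) \left(13737 + 7627\right)} = \sqrt{10285 + 17038 \cdot 21364} = \sqrt{10285 + 363999832} = \sqrt{364010117}$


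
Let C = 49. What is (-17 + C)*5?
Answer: 160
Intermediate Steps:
(-17 + C)*5 = (-17 + 49)*5 = 32*5 = 160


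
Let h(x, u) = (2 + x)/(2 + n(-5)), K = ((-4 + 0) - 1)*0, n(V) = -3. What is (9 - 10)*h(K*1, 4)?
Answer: 2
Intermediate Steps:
K = 0 (K = (-4 - 1)*0 = -5*0 = 0)
h(x, u) = -2 - x (h(x, u) = (2 + x)/(2 - 3) = (2 + x)/(-1) = (2 + x)*(-1) = -2 - x)
(9 - 10)*h(K*1, 4) = (9 - 10)*(-2 - 0) = -(-2 - 1*0) = -(-2 + 0) = -1*(-2) = 2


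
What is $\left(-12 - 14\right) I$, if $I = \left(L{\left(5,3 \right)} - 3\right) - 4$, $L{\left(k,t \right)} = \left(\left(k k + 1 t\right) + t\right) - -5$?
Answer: $-754$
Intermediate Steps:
$L{\left(k,t \right)} = 5 + k^{2} + 2 t$ ($L{\left(k,t \right)} = \left(\left(k^{2} + t\right) + t\right) + 5 = \left(\left(t + k^{2}\right) + t\right) + 5 = \left(k^{2} + 2 t\right) + 5 = 5 + k^{2} + 2 t$)
$I = 29$ ($I = \left(\left(5 + 5^{2} + 2 \cdot 3\right) - 3\right) - 4 = \left(\left(5 + 25 + 6\right) - 3\right) - 4 = \left(36 - 3\right) - 4 = 33 - 4 = 29$)
$\left(-12 - 14\right) I = \left(-12 - 14\right) 29 = \left(-26\right) 29 = -754$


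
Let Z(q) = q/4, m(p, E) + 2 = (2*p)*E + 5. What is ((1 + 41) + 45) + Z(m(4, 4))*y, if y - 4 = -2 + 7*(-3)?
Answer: -317/4 ≈ -79.250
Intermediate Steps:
m(p, E) = 3 + 2*E*p (m(p, E) = -2 + ((2*p)*E + 5) = -2 + (2*E*p + 5) = -2 + (5 + 2*E*p) = 3 + 2*E*p)
Z(q) = q/4 (Z(q) = q*(¼) = q/4)
y = -19 (y = 4 + (-2 + 7*(-3)) = 4 + (-2 - 21) = 4 - 23 = -19)
((1 + 41) + 45) + Z(m(4, 4))*y = ((1 + 41) + 45) + ((3 + 2*4*4)/4)*(-19) = (42 + 45) + ((3 + 32)/4)*(-19) = 87 + ((¼)*35)*(-19) = 87 + (35/4)*(-19) = 87 - 665/4 = -317/4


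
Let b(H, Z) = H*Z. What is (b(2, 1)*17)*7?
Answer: 238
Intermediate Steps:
(b(2, 1)*17)*7 = ((2*1)*17)*7 = (2*17)*7 = 34*7 = 238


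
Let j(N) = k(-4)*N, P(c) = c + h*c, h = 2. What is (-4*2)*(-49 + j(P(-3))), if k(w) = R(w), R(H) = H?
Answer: 104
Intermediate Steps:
k(w) = w
P(c) = 3*c (P(c) = c + 2*c = 3*c)
j(N) = -4*N
(-4*2)*(-49 + j(P(-3))) = (-4*2)*(-49 - 12*(-3)) = -8*(-49 - 4*(-9)) = -8*(-49 + 36) = -8*(-13) = 104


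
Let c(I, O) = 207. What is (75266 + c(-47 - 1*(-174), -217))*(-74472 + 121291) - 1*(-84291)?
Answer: 3533654678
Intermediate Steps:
(75266 + c(-47 - 1*(-174), -217))*(-74472 + 121291) - 1*(-84291) = (75266 + 207)*(-74472 + 121291) - 1*(-84291) = 75473*46819 + 84291 = 3533570387 + 84291 = 3533654678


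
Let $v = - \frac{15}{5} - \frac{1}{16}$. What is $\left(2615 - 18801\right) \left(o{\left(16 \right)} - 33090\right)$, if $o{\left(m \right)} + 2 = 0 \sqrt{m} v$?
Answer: $535627112$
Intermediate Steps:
$v = - \frac{49}{16}$ ($v = \left(-15\right) \frac{1}{5} - \frac{1}{16} = -3 - \frac{1}{16} = - \frac{49}{16} \approx -3.0625$)
$o{\left(m \right)} = -2$ ($o{\left(m \right)} = -2 + 0 \sqrt{m} \left(- \frac{49}{16}\right) = -2 + 0 \left(- \frac{49}{16}\right) = -2 + 0 = -2$)
$\left(2615 - 18801\right) \left(o{\left(16 \right)} - 33090\right) = \left(2615 - 18801\right) \left(-2 - 33090\right) = \left(-16186\right) \left(-33092\right) = 535627112$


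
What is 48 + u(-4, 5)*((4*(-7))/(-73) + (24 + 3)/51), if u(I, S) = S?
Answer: 65233/1241 ≈ 52.565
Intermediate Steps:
48 + u(-4, 5)*((4*(-7))/(-73) + (24 + 3)/51) = 48 + 5*((4*(-7))/(-73) + (24 + 3)/51) = 48 + 5*(-28*(-1/73) + 27*(1/51)) = 48 + 5*(28/73 + 9/17) = 48 + 5*(1133/1241) = 48 + 5665/1241 = 65233/1241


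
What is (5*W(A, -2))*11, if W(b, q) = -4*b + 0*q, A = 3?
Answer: -660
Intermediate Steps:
W(b, q) = -4*b (W(b, q) = -4*b + 0 = -4*b)
(5*W(A, -2))*11 = (5*(-4*3))*11 = (5*(-12))*11 = -60*11 = -660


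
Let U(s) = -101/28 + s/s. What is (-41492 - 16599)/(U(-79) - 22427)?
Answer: 1626548/628029 ≈ 2.5899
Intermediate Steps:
U(s) = -73/28 (U(s) = -101*1/28 + 1 = -101/28 + 1 = -73/28)
(-41492 - 16599)/(U(-79) - 22427) = (-41492 - 16599)/(-73/28 - 22427) = -58091/(-628029/28) = -58091*(-28/628029) = 1626548/628029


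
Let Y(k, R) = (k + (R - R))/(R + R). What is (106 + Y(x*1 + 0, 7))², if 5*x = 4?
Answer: 13778944/1225 ≈ 11248.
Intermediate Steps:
x = ⅘ (x = (⅕)*4 = ⅘ ≈ 0.80000)
Y(k, R) = k/(2*R) (Y(k, R) = (k + 0)/((2*R)) = k*(1/(2*R)) = k/(2*R))
(106 + Y(x*1 + 0, 7))² = (106 + (½)*((⅘)*1 + 0)/7)² = (106 + (½)*(⅘ + 0)*(⅐))² = (106 + (½)*(⅘)*(⅐))² = (106 + 2/35)² = (3712/35)² = 13778944/1225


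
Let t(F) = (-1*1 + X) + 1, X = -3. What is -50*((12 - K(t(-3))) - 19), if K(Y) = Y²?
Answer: 800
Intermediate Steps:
t(F) = -3 (t(F) = (-1*1 - 3) + 1 = (-1 - 3) + 1 = -4 + 1 = -3)
-50*((12 - K(t(-3))) - 19) = -50*((12 - 1*(-3)²) - 19) = -50*((12 - 1*9) - 19) = -50*((12 - 9) - 19) = -50*(3 - 19) = -50*(-16) = 800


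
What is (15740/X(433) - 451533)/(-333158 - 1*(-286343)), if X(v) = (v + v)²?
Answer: 84657466702/8777297535 ≈ 9.6451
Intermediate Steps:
X(v) = 4*v² (X(v) = (2*v)² = 4*v²)
(15740/X(433) - 451533)/(-333158 - 1*(-286343)) = (15740/((4*433²)) - 451533)/(-333158 - 1*(-286343)) = (15740/((4*187489)) - 451533)/(-333158 + 286343) = (15740/749956 - 451533)/(-46815) = (15740*(1/749956) - 451533)*(-1/46815) = (3935/187489 - 451533)*(-1/46815) = -84657466702/187489*(-1/46815) = 84657466702/8777297535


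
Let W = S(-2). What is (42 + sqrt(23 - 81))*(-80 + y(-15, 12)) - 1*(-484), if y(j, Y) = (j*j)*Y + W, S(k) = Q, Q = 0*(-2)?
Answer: 110524 + 2620*I*sqrt(58) ≈ 1.1052e+5 + 19953.0*I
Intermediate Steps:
Q = 0
S(k) = 0
W = 0
y(j, Y) = Y*j**2 (y(j, Y) = (j*j)*Y + 0 = j**2*Y + 0 = Y*j**2 + 0 = Y*j**2)
(42 + sqrt(23 - 81))*(-80 + y(-15, 12)) - 1*(-484) = (42 + sqrt(23 - 81))*(-80 + 12*(-15)**2) - 1*(-484) = (42 + sqrt(-58))*(-80 + 12*225) + 484 = (42 + I*sqrt(58))*(-80 + 2700) + 484 = (42 + I*sqrt(58))*2620 + 484 = (110040 + 2620*I*sqrt(58)) + 484 = 110524 + 2620*I*sqrt(58)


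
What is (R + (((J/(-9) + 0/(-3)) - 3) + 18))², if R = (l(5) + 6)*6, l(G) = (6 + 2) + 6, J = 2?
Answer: 1471369/81 ≈ 18165.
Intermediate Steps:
l(G) = 14 (l(G) = 8 + 6 = 14)
R = 120 (R = (14 + 6)*6 = 20*6 = 120)
(R + (((J/(-9) + 0/(-3)) - 3) + 18))² = (120 + (((2/(-9) + 0/(-3)) - 3) + 18))² = (120 + (((2*(-⅑) + 0*(-⅓)) - 3) + 18))² = (120 + (((-2/9 + 0) - 3) + 18))² = (120 + ((-2/9 - 3) + 18))² = (120 + (-29/9 + 18))² = (120 + 133/9)² = (1213/9)² = 1471369/81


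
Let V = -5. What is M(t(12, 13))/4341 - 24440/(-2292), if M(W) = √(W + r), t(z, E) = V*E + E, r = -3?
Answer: 6110/573 + I*√55/4341 ≈ 10.663 + 0.0017084*I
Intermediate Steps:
t(z, E) = -4*E (t(z, E) = -5*E + E = -4*E)
M(W) = √(-3 + W) (M(W) = √(W - 3) = √(-3 + W))
M(t(12, 13))/4341 - 24440/(-2292) = √(-3 - 4*13)/4341 - 24440/(-2292) = √(-3 - 52)*(1/4341) - 24440*(-1/2292) = √(-55)*(1/4341) + 6110/573 = (I*√55)*(1/4341) + 6110/573 = I*√55/4341 + 6110/573 = 6110/573 + I*√55/4341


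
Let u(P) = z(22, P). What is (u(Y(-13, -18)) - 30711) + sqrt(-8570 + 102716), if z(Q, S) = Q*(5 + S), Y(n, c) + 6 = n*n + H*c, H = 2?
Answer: -27807 + sqrt(94146) ≈ -27500.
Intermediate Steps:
Y(n, c) = -6 + n**2 + 2*c (Y(n, c) = -6 + (n*n + 2*c) = -6 + (n**2 + 2*c) = -6 + n**2 + 2*c)
u(P) = 110 + 22*P (u(P) = 22*(5 + P) = 110 + 22*P)
(u(Y(-13, -18)) - 30711) + sqrt(-8570 + 102716) = ((110 + 22*(-6 + (-13)**2 + 2*(-18))) - 30711) + sqrt(-8570 + 102716) = ((110 + 22*(-6 + 169 - 36)) - 30711) + sqrt(94146) = ((110 + 22*127) - 30711) + sqrt(94146) = ((110 + 2794) - 30711) + sqrt(94146) = (2904 - 30711) + sqrt(94146) = -27807 + sqrt(94146)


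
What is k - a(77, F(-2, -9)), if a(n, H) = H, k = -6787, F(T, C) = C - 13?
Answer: -6765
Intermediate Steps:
F(T, C) = -13 + C
k - a(77, F(-2, -9)) = -6787 - (-13 - 9) = -6787 - 1*(-22) = -6787 + 22 = -6765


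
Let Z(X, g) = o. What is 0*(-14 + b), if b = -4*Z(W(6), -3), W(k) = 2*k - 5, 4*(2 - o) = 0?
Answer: 0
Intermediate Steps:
o = 2 (o = 2 - ¼*0 = 2 + 0 = 2)
W(k) = -5 + 2*k
Z(X, g) = 2
b = -8 (b = -4*2 = -8)
0*(-14 + b) = 0*(-14 - 8) = 0*(-22) = 0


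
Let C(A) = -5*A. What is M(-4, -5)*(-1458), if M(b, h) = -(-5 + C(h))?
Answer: 29160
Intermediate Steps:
M(b, h) = 5 + 5*h (M(b, h) = -(-5 - 5*h) = 5 + 5*h)
M(-4, -5)*(-1458) = (5 + 5*(-5))*(-1458) = (5 - 25)*(-1458) = -20*(-1458) = 29160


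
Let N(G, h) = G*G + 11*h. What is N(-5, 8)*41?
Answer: 4633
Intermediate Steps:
N(G, h) = G² + 11*h
N(-5, 8)*41 = ((-5)² + 11*8)*41 = (25 + 88)*41 = 113*41 = 4633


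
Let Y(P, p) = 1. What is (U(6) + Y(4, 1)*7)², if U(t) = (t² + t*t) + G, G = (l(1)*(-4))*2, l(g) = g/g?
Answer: 5041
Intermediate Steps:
l(g) = 1
G = -8 (G = (1*(-4))*2 = -4*2 = -8)
U(t) = -8 + 2*t² (U(t) = (t² + t*t) - 8 = (t² + t²) - 8 = 2*t² - 8 = -8 + 2*t²)
(U(6) + Y(4, 1)*7)² = ((-8 + 2*6²) + 1*7)² = ((-8 + 2*36) + 7)² = ((-8 + 72) + 7)² = (64 + 7)² = 71² = 5041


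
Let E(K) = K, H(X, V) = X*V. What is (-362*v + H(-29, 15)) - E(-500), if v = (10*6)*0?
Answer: 65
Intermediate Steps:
H(X, V) = V*X
v = 0 (v = 60*0 = 0)
(-362*v + H(-29, 15)) - E(-500) = (-362*0 + 15*(-29)) - 1*(-500) = (0 - 435) + 500 = -435 + 500 = 65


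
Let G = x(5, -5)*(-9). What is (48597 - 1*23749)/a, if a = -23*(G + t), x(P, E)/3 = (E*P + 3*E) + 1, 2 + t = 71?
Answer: -12424/12903 ≈ -0.96288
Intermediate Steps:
t = 69 (t = -2 + 71 = 69)
x(P, E) = 3 + 9*E + 3*E*P (x(P, E) = 3*((E*P + 3*E) + 1) = 3*((3*E + E*P) + 1) = 3*(1 + 3*E + E*P) = 3 + 9*E + 3*E*P)
G = 1053 (G = (3 + 9*(-5) + 3*(-5)*5)*(-9) = (3 - 45 - 75)*(-9) = -117*(-9) = 1053)
a = -25806 (a = -23*(1053 + 69) = -23*1122 = -25806)
(48597 - 1*23749)/a = (48597 - 1*23749)/(-25806) = (48597 - 23749)*(-1/25806) = 24848*(-1/25806) = -12424/12903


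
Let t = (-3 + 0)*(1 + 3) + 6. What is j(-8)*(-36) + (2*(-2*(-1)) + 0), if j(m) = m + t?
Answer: 508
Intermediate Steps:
t = -6 (t = -3*4 + 6 = -12 + 6 = -6)
j(m) = -6 + m (j(m) = m - 6 = -6 + m)
j(-8)*(-36) + (2*(-2*(-1)) + 0) = (-6 - 8)*(-36) + (2*(-2*(-1)) + 0) = -14*(-36) + (2*2 + 0) = 504 + (4 + 0) = 504 + 4 = 508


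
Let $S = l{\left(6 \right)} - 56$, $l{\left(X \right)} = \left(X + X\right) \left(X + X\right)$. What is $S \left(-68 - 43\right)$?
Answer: $-9768$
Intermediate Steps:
$l{\left(X \right)} = 4 X^{2}$ ($l{\left(X \right)} = 2 X 2 X = 4 X^{2}$)
$S = 88$ ($S = 4 \cdot 6^{2} - 56 = 4 \cdot 36 - 56 = 144 - 56 = 88$)
$S \left(-68 - 43\right) = 88 \left(-68 - 43\right) = 88 \left(-111\right) = -9768$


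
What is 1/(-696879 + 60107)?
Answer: -1/636772 ≈ -1.5704e-6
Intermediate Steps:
1/(-696879 + 60107) = 1/(-636772) = -1/636772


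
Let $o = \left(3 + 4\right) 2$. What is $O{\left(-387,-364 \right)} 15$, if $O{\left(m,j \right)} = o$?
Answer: $210$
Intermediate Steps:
$o = 14$ ($o = 7 \cdot 2 = 14$)
$O{\left(m,j \right)} = 14$
$O{\left(-387,-364 \right)} 15 = 14 \cdot 15 = 210$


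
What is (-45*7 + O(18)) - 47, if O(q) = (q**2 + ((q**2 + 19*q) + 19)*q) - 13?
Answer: 12279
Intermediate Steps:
O(q) = -13 + q**2 + q*(19 + q**2 + 19*q) (O(q) = (q**2 + (19 + q**2 + 19*q)*q) - 13 = (q**2 + q*(19 + q**2 + 19*q)) - 13 = -13 + q**2 + q*(19 + q**2 + 19*q))
(-45*7 + O(18)) - 47 = (-45*7 + (-13 + 18**3 + 19*18 + 20*18**2)) - 47 = (-315 + (-13 + 5832 + 342 + 20*324)) - 47 = (-315 + (-13 + 5832 + 342 + 6480)) - 47 = (-315 + 12641) - 47 = 12326 - 47 = 12279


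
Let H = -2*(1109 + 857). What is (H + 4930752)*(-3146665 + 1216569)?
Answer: -9509235574720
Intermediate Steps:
H = -3932 (H = -2*1966 = -3932)
(H + 4930752)*(-3146665 + 1216569) = (-3932 + 4930752)*(-3146665 + 1216569) = 4926820*(-1930096) = -9509235574720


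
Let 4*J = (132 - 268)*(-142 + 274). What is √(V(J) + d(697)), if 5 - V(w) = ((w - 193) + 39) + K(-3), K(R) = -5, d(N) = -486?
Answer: √4166 ≈ 64.545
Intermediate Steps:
J = -4488 (J = ((132 - 268)*(-142 + 274))/4 = (-136*132)/4 = (¼)*(-17952) = -4488)
V(w) = 164 - w (V(w) = 5 - (((w - 193) + 39) - 5) = 5 - (((-193 + w) + 39) - 5) = 5 - ((-154 + w) - 5) = 5 - (-159 + w) = 5 + (159 - w) = 164 - w)
√(V(J) + d(697)) = √((164 - 1*(-4488)) - 486) = √((164 + 4488) - 486) = √(4652 - 486) = √4166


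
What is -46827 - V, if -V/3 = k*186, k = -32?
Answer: -64683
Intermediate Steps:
V = 17856 (V = -(-96)*186 = -3*(-5952) = 17856)
-46827 - V = -46827 - 1*17856 = -46827 - 17856 = -64683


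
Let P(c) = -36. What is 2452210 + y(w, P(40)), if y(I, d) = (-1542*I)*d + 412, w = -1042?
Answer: -55390882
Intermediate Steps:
y(I, d) = 412 - 1542*I*d (y(I, d) = -1542*I*d + 412 = 412 - 1542*I*d)
2452210 + y(w, P(40)) = 2452210 + (412 - 1542*(-1042)*(-36)) = 2452210 + (412 - 57843504) = 2452210 - 57843092 = -55390882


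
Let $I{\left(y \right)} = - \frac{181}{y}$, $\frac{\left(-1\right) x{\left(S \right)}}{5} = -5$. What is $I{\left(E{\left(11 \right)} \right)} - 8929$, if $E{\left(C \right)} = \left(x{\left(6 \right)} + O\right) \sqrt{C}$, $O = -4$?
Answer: $-8929 - \frac{181 \sqrt{11}}{231} \approx -8931.6$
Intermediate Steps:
$x{\left(S \right)} = 25$ ($x{\left(S \right)} = \left(-5\right) \left(-5\right) = 25$)
$E{\left(C \right)} = 21 \sqrt{C}$ ($E{\left(C \right)} = \left(25 - 4\right) \sqrt{C} = 21 \sqrt{C}$)
$I{\left(E{\left(11 \right)} \right)} - 8929 = - \frac{181}{21 \sqrt{11}} - 8929 = - 181 \frac{\sqrt{11}}{231} - 8929 = - \frac{181 \sqrt{11}}{231} - 8929 = -8929 - \frac{181 \sqrt{11}}{231}$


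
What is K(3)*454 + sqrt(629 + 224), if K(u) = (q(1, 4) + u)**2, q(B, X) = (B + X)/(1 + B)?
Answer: 27467/2 + sqrt(853) ≈ 13763.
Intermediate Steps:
q(B, X) = (B + X)/(1 + B)
K(u) = (5/2 + u)**2 (K(u) = ((1 + 4)/(1 + 1) + u)**2 = (5/2 + u)**2)
K(3)*454 + sqrt(629 + 224) = ((5 + 2*3)**2/4)*454 + sqrt(629 + 224) = ((5 + 6)**2/4)*454 + sqrt(853) = ((1/4)*11**2)*454 + sqrt(853) = ((1/4)*121)*454 + sqrt(853) = (121/4)*454 + sqrt(853) = 27467/2 + sqrt(853)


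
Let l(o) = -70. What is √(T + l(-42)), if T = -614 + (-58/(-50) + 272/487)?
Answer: I*√4045400399/2435 ≈ 26.121*I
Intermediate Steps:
T = -7454527/12175 (T = -614 + (-58*(-1/50) + 272*(1/487)) = -614 + (29/25 + 272/487) = -614 + 20923/12175 = -7454527/12175 ≈ -612.28)
√(T + l(-42)) = √(-7454527/12175 - 70) = √(-8306777/12175) = I*√4045400399/2435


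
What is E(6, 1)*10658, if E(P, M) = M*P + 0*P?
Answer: 63948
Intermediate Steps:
E(P, M) = M*P (E(P, M) = M*P + 0 = M*P)
E(6, 1)*10658 = (1*6)*10658 = 6*10658 = 63948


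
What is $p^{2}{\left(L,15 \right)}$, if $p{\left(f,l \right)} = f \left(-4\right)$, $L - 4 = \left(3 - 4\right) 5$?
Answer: $16$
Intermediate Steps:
$L = -1$ ($L = 4 + \left(3 - 4\right) 5 = 4 - 5 = -1$)
$p{\left(f,l \right)} = - 4 f$
$p^{2}{\left(L,15 \right)} = \left(\left(-4\right) \left(-1\right)\right)^{2} = 4^{2} = 16$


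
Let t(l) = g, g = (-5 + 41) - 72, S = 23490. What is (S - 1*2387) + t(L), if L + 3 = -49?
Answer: 21067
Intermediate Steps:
L = -52 (L = -3 - 49 = -52)
g = -36 (g = 36 - 72 = -36)
t(l) = -36
(S - 1*2387) + t(L) = (23490 - 1*2387) - 36 = (23490 - 2387) - 36 = 21103 - 36 = 21067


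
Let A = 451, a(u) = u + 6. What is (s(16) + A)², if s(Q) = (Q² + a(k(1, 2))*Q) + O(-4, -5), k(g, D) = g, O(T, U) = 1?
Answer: 672400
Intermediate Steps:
a(u) = 6 + u
s(Q) = 1 + Q² + 7*Q (s(Q) = (Q² + (6 + 1)*Q) + 1 = (Q² + 7*Q) + 1 = 1 + Q² + 7*Q)
(s(16) + A)² = ((1 + 16² + 7*16) + 451)² = ((1 + 256 + 112) + 451)² = (369 + 451)² = 820² = 672400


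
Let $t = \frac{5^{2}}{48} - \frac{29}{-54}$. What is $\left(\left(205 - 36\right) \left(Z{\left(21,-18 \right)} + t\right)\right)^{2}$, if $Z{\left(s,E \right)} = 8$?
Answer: $\frac{437313722209}{186624} \approx 2.3433 \cdot 10^{6}$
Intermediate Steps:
$t = \frac{457}{432}$ ($t = 25 \cdot \frac{1}{48} - - \frac{29}{54} = \frac{25}{48} + \frac{29}{54} = \frac{457}{432} \approx 1.0579$)
$\left(\left(205 - 36\right) \left(Z{\left(21,-18 \right)} + t\right)\right)^{2} = \left(\left(205 - 36\right) \left(8 + \frac{457}{432}\right)\right)^{2} = \left(169 \cdot \frac{3913}{432}\right)^{2} = \left(\frac{661297}{432}\right)^{2} = \frac{437313722209}{186624}$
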